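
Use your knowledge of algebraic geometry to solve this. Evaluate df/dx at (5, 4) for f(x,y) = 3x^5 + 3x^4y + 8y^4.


df/dx = 5*3*x^4 + 4*3*x^3*y
At (5,4): 5*3*5^4 + 4*3*5^3*4
= 9375 + 6000
= 15375

15375


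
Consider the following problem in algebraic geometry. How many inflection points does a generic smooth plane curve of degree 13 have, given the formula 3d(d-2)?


For a general smooth plane curve C of degree d, the inflection points are
the intersection of C with its Hessian curve, which has degree 3(d-2).
By Bezout, the total intersection number is d * 3(d-2) = 13 * 33 = 429.
For a general curve every flex is ordinary, so each contributes
multiplicity 1 to C·Hess(C), and the number of distinct inflection
points is 3d(d-2).
Inflection points = 3*13*(13-2) = 3*13*11 = 429

429


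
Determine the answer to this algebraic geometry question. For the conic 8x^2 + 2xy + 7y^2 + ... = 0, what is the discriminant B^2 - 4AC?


The discriminant of a conic Ax^2 + Bxy + Cy^2 + ... = 0 is B^2 - 4AC.
B^2 = 2^2 = 4
4AC = 4*8*7 = 224
Discriminant = 4 - 224 = -220

-220


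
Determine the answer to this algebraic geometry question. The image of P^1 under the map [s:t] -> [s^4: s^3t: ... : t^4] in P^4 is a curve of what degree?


The rational normal curve in P^4 is the image of P^1 under the 4-uple Veronese.
A general hyperplane in P^4 pulls back to a degree-4 form on P^1, which has 4 zeros,
so the curve meets a general hyperplane in 4 points. Degree = 4.

4


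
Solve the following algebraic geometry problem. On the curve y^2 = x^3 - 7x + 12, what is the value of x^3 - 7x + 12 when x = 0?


Compute x^3 - 7x + 12 at x = 0:
x^3 = 0^3 = 0
(-7)*x = (-7)*0 = 0
Sum: 0 + 0 + 12 = 12

12


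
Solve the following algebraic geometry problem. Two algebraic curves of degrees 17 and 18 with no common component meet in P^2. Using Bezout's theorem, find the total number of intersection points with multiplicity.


Bezout's theorem states the intersection count equals the product of degrees.
Intersection count = 17 * 18 = 306

306


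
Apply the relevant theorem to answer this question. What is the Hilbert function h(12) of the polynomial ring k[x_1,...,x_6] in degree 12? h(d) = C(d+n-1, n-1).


The Hilbert function for the polynomial ring in 6 variables is:
h(d) = C(d+n-1, n-1)
h(12) = C(12+6-1, 6-1) = C(17, 5)
= 17! / (5! * 12!)
= 6188

6188


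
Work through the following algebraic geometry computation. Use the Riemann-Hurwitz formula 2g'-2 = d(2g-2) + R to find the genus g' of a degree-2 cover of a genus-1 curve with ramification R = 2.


Riemann-Hurwitz formula: 2g' - 2 = d(2g - 2) + R
Given: d = 2, g = 1, R = 2
2g' - 2 = 2*(2*1 - 2) + 2
2g' - 2 = 2*0 + 2
2g' - 2 = 0 + 2 = 2
2g' = 4
g' = 2

2


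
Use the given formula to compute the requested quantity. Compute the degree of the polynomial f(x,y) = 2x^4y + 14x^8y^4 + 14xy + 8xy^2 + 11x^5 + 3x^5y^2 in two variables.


Examine each term for its total degree (sum of exponents).
  Term '2x^4y' has total degree 4+1 = 5.
  Term '14x^8y^4' has total degree 8+4 = 12.
  Term '14xy' has total degree 1+1 = 2.
  Term '8xy^2' has total degree 1+2 = 3.
  Term '11x^5' has total degree 5+0 = 5.
  Term '3x^5y^2' has total degree 5+2 = 7.
The maximum total degree among all terms is 12.

12


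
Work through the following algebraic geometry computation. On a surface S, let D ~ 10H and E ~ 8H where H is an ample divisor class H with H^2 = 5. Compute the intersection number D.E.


Using bilinearity of the intersection pairing on a surface S:
(aH).(bH) = ab * (H.H)
We have H^2 = 5.
D.E = (10H).(8H) = 10*8*5
= 80*5
= 400

400


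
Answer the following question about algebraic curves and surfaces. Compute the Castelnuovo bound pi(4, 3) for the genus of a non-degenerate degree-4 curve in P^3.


Castelnuovo's bound: write d - 1 = m(r-1) + epsilon with 0 <= epsilon < r-1.
d - 1 = 4 - 1 = 3
r - 1 = 3 - 1 = 2
3 = 1*2 + 1, so m = 1, epsilon = 1
pi(d, r) = m(m-1)(r-1)/2 + m*epsilon
= 1*0*2/2 + 1*1
= 0/2 + 1
= 0 + 1 = 1

1


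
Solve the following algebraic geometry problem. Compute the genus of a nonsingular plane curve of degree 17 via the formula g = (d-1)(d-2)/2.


Using the genus formula for smooth plane curves:
g = (d-1)(d-2)/2
g = (17-1)(17-2)/2
g = 16*15/2
g = 240/2 = 120

120


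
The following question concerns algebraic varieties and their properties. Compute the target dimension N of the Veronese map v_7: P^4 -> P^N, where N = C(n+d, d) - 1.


The Veronese embedding v_d: P^n -> P^N maps each point to all
degree-d monomials in n+1 homogeneous coordinates.
N = C(n+d, d) - 1
N = C(4+7, 7) - 1
N = C(11, 7) - 1
C(11, 7) = 330
N = 330 - 1 = 329

329


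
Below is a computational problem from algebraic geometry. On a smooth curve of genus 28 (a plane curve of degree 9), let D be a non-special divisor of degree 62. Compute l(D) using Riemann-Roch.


First, compute the genus of a smooth plane curve of degree 9:
g = (d-1)(d-2)/2 = (9-1)(9-2)/2 = 28
For a non-special divisor D (i.e., h^1(D) = 0), Riemann-Roch gives:
l(D) = deg(D) - g + 1
Since deg(D) = 62 >= 2g - 1 = 55, D is non-special.
l(D) = 62 - 28 + 1 = 35

35


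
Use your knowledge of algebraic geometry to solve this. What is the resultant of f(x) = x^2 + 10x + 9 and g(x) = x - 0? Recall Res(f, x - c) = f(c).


For Res(f, x - c), we evaluate f at x = c.
f(0) = 0^2 + 10*0 + 9
= 0 + 0 + 9
= 0 + 9 = 9
Res(f, g) = 9

9


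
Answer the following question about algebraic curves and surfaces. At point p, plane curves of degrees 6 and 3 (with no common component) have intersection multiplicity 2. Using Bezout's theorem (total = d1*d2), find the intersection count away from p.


By Bezout's theorem, the total intersection number is d1 * d2.
Total = 6 * 3 = 18
Intersection multiplicity at p = 2
Remaining intersections = 18 - 2 = 16

16


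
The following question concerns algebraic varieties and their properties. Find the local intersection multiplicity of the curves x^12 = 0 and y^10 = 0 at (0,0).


The intersection multiplicity of V(x^a) and V(y^b) at the origin is:
I(O; V(x^12), V(y^10)) = dim_k(k[x,y]/(x^12, y^10))
A basis for k[x,y]/(x^12, y^10) is the set of monomials x^i * y^j
where 0 <= i < 12 and 0 <= j < 10.
The number of such monomials is 12 * 10 = 120

120


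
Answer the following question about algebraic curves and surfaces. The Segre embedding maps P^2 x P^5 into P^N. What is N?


The Segre embedding maps P^m x P^n into P^N via
all products of coordinates from each factor.
N = (m+1)(n+1) - 1
N = (2+1)(5+1) - 1
N = 3*6 - 1
N = 18 - 1 = 17

17


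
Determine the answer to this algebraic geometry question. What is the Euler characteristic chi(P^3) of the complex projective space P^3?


The complex projective space P^3 has one cell in each even real dimension 0, 2, ..., 6.
The cohomology groups are H^{2k}(P^3) = Z for k = 0,...,3, and 0 otherwise.
Euler characteristic = sum of Betti numbers = 1 per even-dimensional cohomology group.
chi(P^3) = 3 + 1 = 4

4


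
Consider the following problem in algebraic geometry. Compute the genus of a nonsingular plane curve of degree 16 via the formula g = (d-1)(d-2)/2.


Using the genus formula for smooth plane curves:
g = (d-1)(d-2)/2
g = (16-1)(16-2)/2
g = 15*14/2
g = 210/2 = 105

105


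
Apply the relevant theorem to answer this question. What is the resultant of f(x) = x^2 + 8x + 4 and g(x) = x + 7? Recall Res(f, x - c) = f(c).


For Res(f, x - c), we evaluate f at x = c.
f(-7) = (-7)^2 + 8*(-7) + 4
= 49 - 56 + 4
= -7 + 4 = -3
Res(f, g) = -3

-3


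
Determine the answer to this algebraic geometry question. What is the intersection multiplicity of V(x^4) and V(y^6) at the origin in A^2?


The intersection multiplicity of V(x^a) and V(y^b) at the origin is:
I(O; V(x^4), V(y^6)) = dim_k(k[x,y]/(x^4, y^6))
A basis for k[x,y]/(x^4, y^6) is the set of monomials x^i * y^j
where 0 <= i < 4 and 0 <= j < 6.
The number of such monomials is 4 * 6 = 24

24


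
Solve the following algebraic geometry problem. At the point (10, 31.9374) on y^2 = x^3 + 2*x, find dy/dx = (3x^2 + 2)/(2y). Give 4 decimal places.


Using implicit differentiation of y^2 = x^3 + 2*x:
2y * dy/dx = 3x^2 + 2
dy/dx = (3x^2 + 2)/(2y)
Numerator: 3*10^2 + 2 = 302
Denominator: 2*31.9374 = 63.8748
dy/dx = 302/63.8748 = 4.7280

4.7280


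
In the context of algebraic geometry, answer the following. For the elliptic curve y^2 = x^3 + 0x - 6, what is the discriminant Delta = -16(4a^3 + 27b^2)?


Compute each component:
4a^3 = 4*0^3 = 4*0 = 0
27b^2 = 27*(-6)^2 = 27*36 = 972
4a^3 + 27b^2 = 0 + 972 = 972
Delta = -16*972 = -15552

-15552


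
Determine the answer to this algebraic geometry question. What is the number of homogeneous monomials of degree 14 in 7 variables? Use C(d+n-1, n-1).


The number of degree-14 monomials in 7 variables is C(d+n-1, n-1).
= C(14+7-1, 7-1) = C(20, 6)
= 38760

38760


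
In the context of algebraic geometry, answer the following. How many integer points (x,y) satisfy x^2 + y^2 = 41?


Systematically check integer values of x where x^2 <= 41.
For each valid x, check if 41 - x^2 is a perfect square.
x=4: 41 - 16 = 25, sqrt = 5 (valid)
x=5: 41 - 25 = 16, sqrt = 4 (valid)
Total integer solutions found: 8

8


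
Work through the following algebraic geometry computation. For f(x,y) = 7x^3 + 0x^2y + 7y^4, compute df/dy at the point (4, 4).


df/dy = 0*x^2 + 4*7*y^3
At (4,4): 0*4^2 + 4*7*4^3
= 0 + 1792
= 1792

1792


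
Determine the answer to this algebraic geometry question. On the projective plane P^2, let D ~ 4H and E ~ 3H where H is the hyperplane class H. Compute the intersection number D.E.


Using bilinearity of the intersection pairing on the projective plane P^2:
(aH).(bH) = ab * (H.H)
We have H^2 = 1 (Bezout).
D.E = (4H).(3H) = 4*3*1
= 12*1
= 12

12


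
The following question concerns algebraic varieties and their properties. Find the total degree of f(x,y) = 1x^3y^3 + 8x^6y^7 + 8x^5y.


Examine each term for its total degree (sum of exponents).
  Term '1x^3y^3' has total degree 3+3 = 6.
  Term '8x^6y^7' has total degree 6+7 = 13.
  Term '8x^5y' has total degree 5+1 = 6.
The maximum total degree among all terms is 13.

13


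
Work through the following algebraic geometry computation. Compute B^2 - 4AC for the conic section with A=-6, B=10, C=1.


The discriminant of a conic Ax^2 + Bxy + Cy^2 + ... = 0 is B^2 - 4AC.
B^2 = 10^2 = 100
4AC = 4*(-6)*1 = -24
Discriminant = 100 + 24 = 124

124


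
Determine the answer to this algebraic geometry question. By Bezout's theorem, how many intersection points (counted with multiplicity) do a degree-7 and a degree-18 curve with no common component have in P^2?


Bezout's theorem states the intersection count equals the product of degrees.
Intersection count = 7 * 18 = 126

126


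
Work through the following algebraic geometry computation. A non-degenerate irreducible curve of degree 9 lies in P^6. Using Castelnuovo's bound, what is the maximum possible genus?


Castelnuovo's bound: write d - 1 = m(r-1) + epsilon with 0 <= epsilon < r-1.
d - 1 = 9 - 1 = 8
r - 1 = 6 - 1 = 5
8 = 1*5 + 3, so m = 1, epsilon = 3
pi(d, r) = m(m-1)(r-1)/2 + m*epsilon
= 1*0*5/2 + 1*3
= 0/2 + 3
= 0 + 3 = 3

3


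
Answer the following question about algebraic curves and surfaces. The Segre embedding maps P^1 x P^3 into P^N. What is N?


The Segre embedding maps P^m x P^n into P^N via
all products of coordinates from each factor.
N = (m+1)(n+1) - 1
N = (1+1)(3+1) - 1
N = 2*4 - 1
N = 8 - 1 = 7

7


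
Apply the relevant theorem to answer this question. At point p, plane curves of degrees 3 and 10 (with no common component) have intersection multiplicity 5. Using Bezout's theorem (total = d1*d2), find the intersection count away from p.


By Bezout's theorem, the total intersection number is d1 * d2.
Total = 3 * 10 = 30
Intersection multiplicity at p = 5
Remaining intersections = 30 - 5 = 25

25


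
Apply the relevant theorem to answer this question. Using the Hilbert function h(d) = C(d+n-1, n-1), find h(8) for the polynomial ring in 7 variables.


The Hilbert function for the polynomial ring in 7 variables is:
h(d) = C(d+n-1, n-1)
h(8) = C(8+7-1, 7-1) = C(14, 6)
= 14! / (6! * 8!)
= 3003

3003


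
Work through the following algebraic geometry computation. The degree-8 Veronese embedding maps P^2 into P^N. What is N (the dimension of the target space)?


The Veronese embedding v_d: P^n -> P^N maps each point to all
degree-d monomials in n+1 homogeneous coordinates.
N = C(n+d, d) - 1
N = C(2+8, 8) - 1
N = C(10, 8) - 1
C(10, 8) = 45
N = 45 - 1 = 44

44


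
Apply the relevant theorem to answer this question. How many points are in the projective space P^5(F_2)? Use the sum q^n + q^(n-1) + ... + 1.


P^5(F_2) has (q^(n+1) - 1)/(q - 1) points.
= 2^5 + 2^4 + 2^3 + 2^2 + 2^1 + 2^0
= 32 + 16 + 8 + 4 + 2 + 1
= 63

63


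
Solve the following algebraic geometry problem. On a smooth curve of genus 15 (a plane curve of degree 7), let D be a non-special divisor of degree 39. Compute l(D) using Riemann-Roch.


First, compute the genus of a smooth plane curve of degree 7:
g = (d-1)(d-2)/2 = (7-1)(7-2)/2 = 15
For a non-special divisor D (i.e., h^1(D) = 0), Riemann-Roch gives:
l(D) = deg(D) - g + 1
Since deg(D) = 39 >= 2g - 1 = 29, D is non-special.
l(D) = 39 - 15 + 1 = 25

25


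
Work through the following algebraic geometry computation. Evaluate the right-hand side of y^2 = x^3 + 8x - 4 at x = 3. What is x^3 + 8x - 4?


Compute x^3 + 8x - 4 at x = 3:
x^3 = 3^3 = 27
8*x = 8*3 = 24
Sum: 27 + 24 - 4 = 47

47


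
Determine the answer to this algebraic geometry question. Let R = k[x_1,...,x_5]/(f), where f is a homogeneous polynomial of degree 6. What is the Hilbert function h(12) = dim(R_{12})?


For R = k[x_1,...,x_n]/(f) with f homogeneous of degree e:
The Hilbert series is (1 - t^e)/(1 - t)^n.
So h(d) = C(d+n-1, n-1) - C(d-e+n-1, n-1) for d >= e.
With n=5, e=6, d=12:
C(12+5-1, 5-1) = C(16, 4) = 1820
C(12-6+5-1, 5-1) = C(10, 4) = 210
h(12) = 1820 - 210 = 1610

1610


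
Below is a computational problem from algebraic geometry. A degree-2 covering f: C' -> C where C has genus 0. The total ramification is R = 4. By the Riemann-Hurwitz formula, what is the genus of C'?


Riemann-Hurwitz formula: 2g' - 2 = d(2g - 2) + R
Given: d = 2, g = 0, R = 4
2g' - 2 = 2*(2*0 - 2) + 4
2g' - 2 = 2*(-2) + 4
2g' - 2 = -4 + 4 = 0
2g' = 2
g' = 1

1


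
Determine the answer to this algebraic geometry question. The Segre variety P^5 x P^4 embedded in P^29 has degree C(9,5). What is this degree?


The degree of the Segre variety P^5 x P^4 is C(m+n, m).
= C(9, 5)
= 126

126


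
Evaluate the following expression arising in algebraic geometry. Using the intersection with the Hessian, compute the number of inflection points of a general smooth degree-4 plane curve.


For a general smooth plane curve C of degree d, the inflection points are
the intersection of C with its Hessian curve, which has degree 3(d-2).
By Bezout, the total intersection number is d * 3(d-2) = 4 * 6 = 24.
For a general curve every flex is ordinary, so each contributes
multiplicity 1 to C·Hess(C), and the number of distinct inflection
points is 3d(d-2).
Inflection points = 3*4*(4-2) = 3*4*2 = 24

24


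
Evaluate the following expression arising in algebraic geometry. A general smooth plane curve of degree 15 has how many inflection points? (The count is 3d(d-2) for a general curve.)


For a general smooth plane curve C of degree d, the inflection points are
the intersection of C with its Hessian curve, which has degree 3(d-2).
By Bezout, the total intersection number is d * 3(d-2) = 15 * 39 = 585.
For a general curve every flex is ordinary, so each contributes
multiplicity 1 to C·Hess(C), and the number of distinct inflection
points is 3d(d-2).
Inflection points = 3*15*(15-2) = 3*15*13 = 585

585


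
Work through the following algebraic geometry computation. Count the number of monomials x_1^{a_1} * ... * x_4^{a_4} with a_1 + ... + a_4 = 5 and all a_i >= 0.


The number of degree-5 monomials in 4 variables is C(d+n-1, n-1).
= C(5+4-1, 4-1) = C(8, 3)
= 56

56


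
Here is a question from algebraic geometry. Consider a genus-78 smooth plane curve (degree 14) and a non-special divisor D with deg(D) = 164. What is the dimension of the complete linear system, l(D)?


First, compute the genus of a smooth plane curve of degree 14:
g = (d-1)(d-2)/2 = (14-1)(14-2)/2 = 78
For a non-special divisor D (i.e., h^1(D) = 0), Riemann-Roch gives:
l(D) = deg(D) - g + 1
Since deg(D) = 164 >= 2g - 1 = 155, D is non-special.
l(D) = 164 - 78 + 1 = 87

87


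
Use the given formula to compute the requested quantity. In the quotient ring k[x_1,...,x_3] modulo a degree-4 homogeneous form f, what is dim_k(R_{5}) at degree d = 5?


For R = k[x_1,...,x_n]/(f) with f homogeneous of degree e:
The Hilbert series is (1 - t^e)/(1 - t)^n.
So h(d) = C(d+n-1, n-1) - C(d-e+n-1, n-1) for d >= e.
With n=3, e=4, d=5:
C(5+3-1, 3-1) = C(7, 2) = 21
C(5-4+3-1, 3-1) = C(3, 2) = 3
h(5) = 21 - 3 = 18

18


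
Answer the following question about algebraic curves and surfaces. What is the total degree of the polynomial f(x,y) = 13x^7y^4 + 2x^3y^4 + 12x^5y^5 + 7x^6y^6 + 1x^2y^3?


Examine each term for its total degree (sum of exponents).
  Term '13x^7y^4' has total degree 7+4 = 11.
  Term '2x^3y^4' has total degree 3+4 = 7.
  Term '12x^5y^5' has total degree 5+5 = 10.
  Term '7x^6y^6' has total degree 6+6 = 12.
  Term '1x^2y^3' has total degree 2+3 = 5.
The maximum total degree among all terms is 12.

12


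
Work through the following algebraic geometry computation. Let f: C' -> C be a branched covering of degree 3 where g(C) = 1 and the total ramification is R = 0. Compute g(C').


Riemann-Hurwitz formula: 2g' - 2 = d(2g - 2) + R
Given: d = 3, g = 1, R = 0
2g' - 2 = 3*(2*1 - 2) + 0
2g' - 2 = 3*0 + 0
2g' - 2 = 0 + 0 = 0
2g' = 2
g' = 1

1


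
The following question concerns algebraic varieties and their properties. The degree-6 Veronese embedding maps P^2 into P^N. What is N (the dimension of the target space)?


The Veronese embedding v_d: P^n -> P^N maps each point to all
degree-d monomials in n+1 homogeneous coordinates.
N = C(n+d, d) - 1
N = C(2+6, 6) - 1
N = C(8, 6) - 1
C(8, 6) = 28
N = 28 - 1 = 27

27


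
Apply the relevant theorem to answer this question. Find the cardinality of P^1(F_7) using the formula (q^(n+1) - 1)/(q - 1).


P^1(F_7) has (q^(n+1) - 1)/(q - 1) points.
= 7^1 + 7^0
= 7 + 1
= 8

8


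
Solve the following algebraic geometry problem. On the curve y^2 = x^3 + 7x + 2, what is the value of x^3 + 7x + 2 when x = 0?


Compute x^3 + 7x + 2 at x = 0:
x^3 = 0^3 = 0
7*x = 7*0 = 0
Sum: 0 + 0 + 2 = 2

2


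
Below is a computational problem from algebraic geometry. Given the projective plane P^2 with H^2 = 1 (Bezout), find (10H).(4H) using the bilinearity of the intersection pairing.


Using bilinearity of the intersection pairing on the projective plane P^2:
(aH).(bH) = ab * (H.H)
We have H^2 = 1 (Bezout).
D.E = (10H).(4H) = 10*4*1
= 40*1
= 40

40


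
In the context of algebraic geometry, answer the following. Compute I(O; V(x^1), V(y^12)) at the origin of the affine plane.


The intersection multiplicity of V(x^a) and V(y^b) at the origin is:
I(O; V(x^1), V(y^12)) = dim_k(k[x,y]/(x^1, y^12))
A basis for k[x,y]/(x^1, y^12) is the set of monomials x^i * y^j
where 0 <= i < 1 and 0 <= j < 12.
The number of such monomials is 1 * 12 = 12

12


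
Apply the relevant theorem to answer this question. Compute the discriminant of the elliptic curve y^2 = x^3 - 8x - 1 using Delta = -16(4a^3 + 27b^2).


Compute each component:
4a^3 = 4*(-8)^3 = 4*(-512) = -2048
27b^2 = 27*(-1)^2 = 27*1 = 27
4a^3 + 27b^2 = -2048 + 27 = -2021
Delta = -16*(-2021) = 32336

32336


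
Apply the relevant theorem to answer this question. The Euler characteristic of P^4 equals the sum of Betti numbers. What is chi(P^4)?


The complex projective space P^4 has one cell in each even real dimension 0, 2, ..., 8.
The cohomology groups are H^{2k}(P^4) = Z for k = 0,...,4, and 0 otherwise.
Euler characteristic = sum of Betti numbers = 1 per even-dimensional cohomology group.
chi(P^4) = 4 + 1 = 5

5


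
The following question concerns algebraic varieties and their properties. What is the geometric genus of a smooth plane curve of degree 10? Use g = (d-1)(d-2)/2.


Using the genus formula for smooth plane curves:
g = (d-1)(d-2)/2
g = (10-1)(10-2)/2
g = 9*8/2
g = 72/2 = 36

36


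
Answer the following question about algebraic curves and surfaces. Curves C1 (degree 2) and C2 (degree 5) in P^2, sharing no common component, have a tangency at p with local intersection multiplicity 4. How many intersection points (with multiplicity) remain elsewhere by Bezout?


By Bezout's theorem, the total intersection number is d1 * d2.
Total = 2 * 5 = 10
Intersection multiplicity at p = 4
Remaining intersections = 10 - 4 = 6

6


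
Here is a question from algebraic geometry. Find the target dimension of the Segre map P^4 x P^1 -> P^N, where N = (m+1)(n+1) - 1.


The Segre embedding maps P^m x P^n into P^N via
all products of coordinates from each factor.
N = (m+1)(n+1) - 1
N = (4+1)(1+1) - 1
N = 5*2 - 1
N = 10 - 1 = 9

9


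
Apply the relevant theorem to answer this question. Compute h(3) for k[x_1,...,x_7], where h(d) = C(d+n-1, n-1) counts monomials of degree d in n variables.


The Hilbert function for the polynomial ring in 7 variables is:
h(d) = C(d+n-1, n-1)
h(3) = C(3+7-1, 7-1) = C(9, 6)
= 9! / (6! * 3!)
= 84

84


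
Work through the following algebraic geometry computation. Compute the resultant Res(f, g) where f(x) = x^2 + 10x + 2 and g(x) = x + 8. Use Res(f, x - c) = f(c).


For Res(f, x - c), we evaluate f at x = c.
f(-8) = (-8)^2 + 10*(-8) + 2
= 64 - 80 + 2
= -16 + 2 = -14
Res(f, g) = -14

-14


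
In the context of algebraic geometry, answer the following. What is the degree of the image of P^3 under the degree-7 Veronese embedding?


The Veronese variety v_7(P^3) has degree d^r.
d^r = 7^3 = 343

343


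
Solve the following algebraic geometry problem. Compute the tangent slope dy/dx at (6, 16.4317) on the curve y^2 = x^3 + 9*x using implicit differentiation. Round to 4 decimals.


Using implicit differentiation of y^2 = x^3 + 9*x:
2y * dy/dx = 3x^2 + 9
dy/dx = (3x^2 + 9)/(2y)
Numerator: 3*6^2 + 9 = 117
Denominator: 2*16.4317 = 32.8634
dy/dx = 117/32.8634 = 3.5602

3.5602


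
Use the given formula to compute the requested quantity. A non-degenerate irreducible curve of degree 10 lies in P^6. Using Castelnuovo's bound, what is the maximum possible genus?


Castelnuovo's bound: write d - 1 = m(r-1) + epsilon with 0 <= epsilon < r-1.
d - 1 = 10 - 1 = 9
r - 1 = 6 - 1 = 5
9 = 1*5 + 4, so m = 1, epsilon = 4
pi(d, r) = m(m-1)(r-1)/2 + m*epsilon
= 1*0*5/2 + 1*4
= 0/2 + 4
= 0 + 4 = 4

4


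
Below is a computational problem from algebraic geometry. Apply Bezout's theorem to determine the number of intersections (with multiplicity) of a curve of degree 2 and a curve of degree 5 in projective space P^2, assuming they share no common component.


Bezout's theorem states the intersection count equals the product of degrees.
Intersection count = 2 * 5 = 10

10


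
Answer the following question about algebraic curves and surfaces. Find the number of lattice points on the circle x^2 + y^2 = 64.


Systematically check integer values of x where x^2 <= 64.
For each valid x, check if 64 - x^2 is a perfect square.
x=0: 64 - 0 = 64, sqrt = 8 (valid)
x=8: 64 - 64 = 0, sqrt = 0 (valid)
Total integer solutions found: 4

4


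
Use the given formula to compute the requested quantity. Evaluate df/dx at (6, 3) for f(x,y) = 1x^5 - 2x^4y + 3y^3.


df/dx = 5*1*x^4 + 4*(-2)*x^3*y
At (6,3): 5*1*6^4 + 4*(-2)*6^3*3
= 6480 - 5184
= 1296

1296


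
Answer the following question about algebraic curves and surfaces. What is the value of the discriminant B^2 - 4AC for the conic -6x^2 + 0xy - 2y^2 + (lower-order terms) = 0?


The discriminant of a conic Ax^2 + Bxy + Cy^2 + ... = 0 is B^2 - 4AC.
B^2 = 0^2 = 0
4AC = 4*(-6)*(-2) = 48
Discriminant = 0 - 48 = -48

-48


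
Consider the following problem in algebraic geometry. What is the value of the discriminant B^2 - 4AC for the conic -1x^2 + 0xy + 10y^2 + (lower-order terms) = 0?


The discriminant of a conic Ax^2 + Bxy + Cy^2 + ... = 0 is B^2 - 4AC.
B^2 = 0^2 = 0
4AC = 4*(-1)*10 = -40
Discriminant = 0 + 40 = 40

40


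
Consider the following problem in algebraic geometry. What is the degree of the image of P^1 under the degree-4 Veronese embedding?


The Veronese variety v_4(P^1) has degree d^r.
d^r = 4^1 = 4

4


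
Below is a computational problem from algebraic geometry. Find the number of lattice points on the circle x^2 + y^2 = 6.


Systematically check integer values of x where x^2 <= 6.
For each valid x, check if 6 - x^2 is a perfect square.
Total integer solutions found: 0

0


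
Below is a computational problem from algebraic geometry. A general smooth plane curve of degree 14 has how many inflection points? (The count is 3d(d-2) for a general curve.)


For a general smooth plane curve C of degree d, the inflection points are
the intersection of C with its Hessian curve, which has degree 3(d-2).
By Bezout, the total intersection number is d * 3(d-2) = 14 * 36 = 504.
For a general curve every flex is ordinary, so each contributes
multiplicity 1 to C·Hess(C), and the number of distinct inflection
points is 3d(d-2).
Inflection points = 3*14*(14-2) = 3*14*12 = 504

504


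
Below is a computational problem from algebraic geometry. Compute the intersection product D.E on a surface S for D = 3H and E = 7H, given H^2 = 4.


Using bilinearity of the intersection pairing on a surface S:
(aH).(bH) = ab * (H.H)
We have H^2 = 4.
D.E = (3H).(7H) = 3*7*4
= 21*4
= 84

84


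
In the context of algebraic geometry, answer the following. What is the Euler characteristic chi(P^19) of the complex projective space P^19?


The complex projective space P^19 has one cell in each even real dimension 0, 2, ..., 38.
The cohomology groups are H^{2k}(P^19) = Z for k = 0,...,19, and 0 otherwise.
Euler characteristic = sum of Betti numbers = 1 per even-dimensional cohomology group.
chi(P^19) = 19 + 1 = 20

20


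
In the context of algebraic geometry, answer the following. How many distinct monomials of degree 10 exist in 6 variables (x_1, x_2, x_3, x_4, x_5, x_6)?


The number of degree-10 monomials in 6 variables is C(d+n-1, n-1).
= C(10+6-1, 6-1) = C(15, 5)
= 3003

3003


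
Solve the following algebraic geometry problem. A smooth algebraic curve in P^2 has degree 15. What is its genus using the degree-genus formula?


Using the genus formula for smooth plane curves:
g = (d-1)(d-2)/2
g = (15-1)(15-2)/2
g = 14*13/2
g = 182/2 = 91

91


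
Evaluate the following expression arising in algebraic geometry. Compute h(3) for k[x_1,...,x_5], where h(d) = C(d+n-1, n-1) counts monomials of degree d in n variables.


The Hilbert function for the polynomial ring in 5 variables is:
h(d) = C(d+n-1, n-1)
h(3) = C(3+5-1, 5-1) = C(7, 4)
= 7! / (4! * 3!)
= 35

35


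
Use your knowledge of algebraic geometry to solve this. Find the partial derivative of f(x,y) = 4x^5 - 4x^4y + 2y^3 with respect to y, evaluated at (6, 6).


df/dy = (-4)*x^4 + 3*2*y^2
At (6,6): (-4)*6^4 + 3*2*6^2
= -5184 + 216
= -4968

-4968


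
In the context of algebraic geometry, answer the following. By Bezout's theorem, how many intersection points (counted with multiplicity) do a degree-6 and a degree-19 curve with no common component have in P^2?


Bezout's theorem states the intersection count equals the product of degrees.
Intersection count = 6 * 19 = 114

114


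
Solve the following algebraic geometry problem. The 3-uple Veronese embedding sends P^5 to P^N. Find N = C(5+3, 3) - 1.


The Veronese embedding v_d: P^n -> P^N maps each point to all
degree-d monomials in n+1 homogeneous coordinates.
N = C(n+d, d) - 1
N = C(5+3, 3) - 1
N = C(8, 3) - 1
C(8, 3) = 56
N = 56 - 1 = 55

55


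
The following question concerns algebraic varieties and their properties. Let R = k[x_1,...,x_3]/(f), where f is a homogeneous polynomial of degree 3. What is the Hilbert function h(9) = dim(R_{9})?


For R = k[x_1,...,x_n]/(f) with f homogeneous of degree e:
The Hilbert series is (1 - t^e)/(1 - t)^n.
So h(d) = C(d+n-1, n-1) - C(d-e+n-1, n-1) for d >= e.
With n=3, e=3, d=9:
C(9+3-1, 3-1) = C(11, 2) = 55
C(9-3+3-1, 3-1) = C(8, 2) = 28
h(9) = 55 - 28 = 27

27


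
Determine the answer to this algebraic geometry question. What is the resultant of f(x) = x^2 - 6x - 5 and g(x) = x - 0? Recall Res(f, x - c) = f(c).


For Res(f, x - c), we evaluate f at x = c.
f(0) = 0^2 - 6*0 - 5
= 0 + 0 - 5
= 0 - 5 = -5
Res(f, g) = -5

-5


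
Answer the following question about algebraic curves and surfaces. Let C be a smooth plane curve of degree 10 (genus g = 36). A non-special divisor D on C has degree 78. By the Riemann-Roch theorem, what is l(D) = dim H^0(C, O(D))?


First, compute the genus of a smooth plane curve of degree 10:
g = (d-1)(d-2)/2 = (10-1)(10-2)/2 = 36
For a non-special divisor D (i.e., h^1(D) = 0), Riemann-Roch gives:
l(D) = deg(D) - g + 1
Since deg(D) = 78 >= 2g - 1 = 71, D is non-special.
l(D) = 78 - 36 + 1 = 43

43


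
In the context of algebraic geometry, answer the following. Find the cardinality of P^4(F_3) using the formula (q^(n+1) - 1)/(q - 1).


P^4(F_3) has (q^(n+1) - 1)/(q - 1) points.
= 3^4 + 3^3 + 3^2 + 3^1 + 3^0
= 81 + 27 + 9 + 3 + 1
= 121

121


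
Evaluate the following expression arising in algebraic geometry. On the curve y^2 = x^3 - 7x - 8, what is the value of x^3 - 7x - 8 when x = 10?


Compute x^3 - 7x - 8 at x = 10:
x^3 = 10^3 = 1000
(-7)*x = (-7)*10 = -70
Sum: 1000 - 70 - 8 = 922

922


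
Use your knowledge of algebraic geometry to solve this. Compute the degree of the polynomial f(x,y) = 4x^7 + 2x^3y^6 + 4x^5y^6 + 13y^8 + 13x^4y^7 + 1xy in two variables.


Examine each term for its total degree (sum of exponents).
  Term '4x^7' has total degree 7+0 = 7.
  Term '2x^3y^6' has total degree 3+6 = 9.
  Term '4x^5y^6' has total degree 5+6 = 11.
  Term '13y^8' has total degree 0+8 = 8.
  Term '13x^4y^7' has total degree 4+7 = 11.
  Term '1xy' has total degree 1+1 = 2.
The maximum total degree among all terms is 11.

11


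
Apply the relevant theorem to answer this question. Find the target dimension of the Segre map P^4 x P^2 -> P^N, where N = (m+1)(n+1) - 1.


The Segre embedding maps P^m x P^n into P^N via
all products of coordinates from each factor.
N = (m+1)(n+1) - 1
N = (4+1)(2+1) - 1
N = 5*3 - 1
N = 15 - 1 = 14

14


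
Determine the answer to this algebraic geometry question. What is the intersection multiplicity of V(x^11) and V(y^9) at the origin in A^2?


The intersection multiplicity of V(x^a) and V(y^b) at the origin is:
I(O; V(x^11), V(y^9)) = dim_k(k[x,y]/(x^11, y^9))
A basis for k[x,y]/(x^11, y^9) is the set of monomials x^i * y^j
where 0 <= i < 11 and 0 <= j < 9.
The number of such monomials is 11 * 9 = 99

99


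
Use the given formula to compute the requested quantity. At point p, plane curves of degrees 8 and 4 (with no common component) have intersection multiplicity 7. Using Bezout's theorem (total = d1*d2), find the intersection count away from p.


By Bezout's theorem, the total intersection number is d1 * d2.
Total = 8 * 4 = 32
Intersection multiplicity at p = 7
Remaining intersections = 32 - 7 = 25

25


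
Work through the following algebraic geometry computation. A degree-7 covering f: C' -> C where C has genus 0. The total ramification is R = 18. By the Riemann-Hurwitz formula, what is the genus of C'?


Riemann-Hurwitz formula: 2g' - 2 = d(2g - 2) + R
Given: d = 7, g = 0, R = 18
2g' - 2 = 7*(2*0 - 2) + 18
2g' - 2 = 7*(-2) + 18
2g' - 2 = -14 + 18 = 4
2g' = 6
g' = 3

3


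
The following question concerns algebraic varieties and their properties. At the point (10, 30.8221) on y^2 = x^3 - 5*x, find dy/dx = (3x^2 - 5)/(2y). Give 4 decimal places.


Using implicit differentiation of y^2 = x^3 - 5*x:
2y * dy/dx = 3x^2 - 5
dy/dx = (3x^2 - 5)/(2y)
Numerator: 3*10^2 - 5 = 295
Denominator: 2*30.8221 = 61.6442
dy/dx = 295/61.6442 = 4.7855

4.7855


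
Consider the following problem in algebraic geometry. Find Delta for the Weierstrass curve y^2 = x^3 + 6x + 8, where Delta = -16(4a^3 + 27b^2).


Compute each component:
4a^3 = 4*6^3 = 4*216 = 864
27b^2 = 27*8^2 = 27*64 = 1728
4a^3 + 27b^2 = 864 + 1728 = 2592
Delta = -16*2592 = -41472

-41472


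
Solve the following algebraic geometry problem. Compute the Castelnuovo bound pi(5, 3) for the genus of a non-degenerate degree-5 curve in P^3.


Castelnuovo's bound: write d - 1 = m(r-1) + epsilon with 0 <= epsilon < r-1.
d - 1 = 5 - 1 = 4
r - 1 = 3 - 1 = 2
4 = 2*2 + 0, so m = 2, epsilon = 0
pi(d, r) = m(m-1)(r-1)/2 + m*epsilon
= 2*1*2/2 + 2*0
= 4/2 + 0
= 2 + 0 = 2

2


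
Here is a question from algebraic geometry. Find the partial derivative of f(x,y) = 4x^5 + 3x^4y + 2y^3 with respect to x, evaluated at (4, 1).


df/dx = 5*4*x^4 + 4*3*x^3*y
At (4,1): 5*4*4^4 + 4*3*4^3*1
= 5120 + 768
= 5888

5888


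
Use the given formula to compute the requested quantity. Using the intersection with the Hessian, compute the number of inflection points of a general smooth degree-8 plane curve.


For a general smooth plane curve C of degree d, the inflection points are
the intersection of C with its Hessian curve, which has degree 3(d-2).
By Bezout, the total intersection number is d * 3(d-2) = 8 * 18 = 144.
For a general curve every flex is ordinary, so each contributes
multiplicity 1 to C·Hess(C), and the number of distinct inflection
points is 3d(d-2).
Inflection points = 3*8*(8-2) = 3*8*6 = 144

144


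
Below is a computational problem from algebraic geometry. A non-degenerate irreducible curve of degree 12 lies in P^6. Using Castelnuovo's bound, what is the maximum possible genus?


Castelnuovo's bound: write d - 1 = m(r-1) + epsilon with 0 <= epsilon < r-1.
d - 1 = 12 - 1 = 11
r - 1 = 6 - 1 = 5
11 = 2*5 + 1, so m = 2, epsilon = 1
pi(d, r) = m(m-1)(r-1)/2 + m*epsilon
= 2*1*5/2 + 2*1
= 10/2 + 2
= 5 + 2 = 7

7


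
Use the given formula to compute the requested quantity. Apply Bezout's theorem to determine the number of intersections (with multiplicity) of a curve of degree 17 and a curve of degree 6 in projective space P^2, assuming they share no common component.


Bezout's theorem states the intersection count equals the product of degrees.
Intersection count = 17 * 6 = 102

102


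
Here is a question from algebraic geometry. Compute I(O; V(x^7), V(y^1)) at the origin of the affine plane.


The intersection multiplicity of V(x^a) and V(y^b) at the origin is:
I(O; V(x^7), V(y^1)) = dim_k(k[x,y]/(x^7, y^1))
A basis for k[x,y]/(x^7, y^1) is the set of monomials x^i * y^j
where 0 <= i < 7 and 0 <= j < 1.
The number of such monomials is 7 * 1 = 7

7


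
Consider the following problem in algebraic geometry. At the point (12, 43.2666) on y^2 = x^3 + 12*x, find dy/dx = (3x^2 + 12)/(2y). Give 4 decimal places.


Using implicit differentiation of y^2 = x^3 + 12*x:
2y * dy/dx = 3x^2 + 12
dy/dx = (3x^2 + 12)/(2y)
Numerator: 3*12^2 + 12 = 444
Denominator: 2*43.2666 = 86.5332
dy/dx = 444/86.5332 = 5.1310

5.1310


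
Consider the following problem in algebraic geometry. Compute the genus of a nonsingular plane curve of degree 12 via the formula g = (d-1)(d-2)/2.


Using the genus formula for smooth plane curves:
g = (d-1)(d-2)/2
g = (12-1)(12-2)/2
g = 11*10/2
g = 110/2 = 55

55


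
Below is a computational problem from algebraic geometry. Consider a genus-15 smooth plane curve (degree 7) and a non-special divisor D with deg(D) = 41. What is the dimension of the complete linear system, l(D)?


First, compute the genus of a smooth plane curve of degree 7:
g = (d-1)(d-2)/2 = (7-1)(7-2)/2 = 15
For a non-special divisor D (i.e., h^1(D) = 0), Riemann-Roch gives:
l(D) = deg(D) - g + 1
Since deg(D) = 41 >= 2g - 1 = 29, D is non-special.
l(D) = 41 - 15 + 1 = 27

27


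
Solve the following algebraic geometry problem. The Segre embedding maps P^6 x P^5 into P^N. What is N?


The Segre embedding maps P^m x P^n into P^N via
all products of coordinates from each factor.
N = (m+1)(n+1) - 1
N = (6+1)(5+1) - 1
N = 7*6 - 1
N = 42 - 1 = 41

41


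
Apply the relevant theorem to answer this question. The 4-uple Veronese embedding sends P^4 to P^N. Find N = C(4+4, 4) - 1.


The Veronese embedding v_d: P^n -> P^N maps each point to all
degree-d monomials in n+1 homogeneous coordinates.
N = C(n+d, d) - 1
N = C(4+4, 4) - 1
N = C(8, 4) - 1
C(8, 4) = 70
N = 70 - 1 = 69

69


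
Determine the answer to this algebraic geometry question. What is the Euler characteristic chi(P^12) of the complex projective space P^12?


The complex projective space P^12 has one cell in each even real dimension 0, 2, ..., 24.
The cohomology groups are H^{2k}(P^12) = Z for k = 0,...,12, and 0 otherwise.
Euler characteristic = sum of Betti numbers = 1 per even-dimensional cohomology group.
chi(P^12) = 12 + 1 = 13

13


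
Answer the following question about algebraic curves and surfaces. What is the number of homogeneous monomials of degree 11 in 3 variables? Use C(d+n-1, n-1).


The number of degree-11 monomials in 3 variables is C(d+n-1, n-1).
= C(11+3-1, 3-1) = C(13, 2)
= 78

78


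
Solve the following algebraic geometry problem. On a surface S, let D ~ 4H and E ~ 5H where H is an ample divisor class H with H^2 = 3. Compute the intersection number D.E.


Using bilinearity of the intersection pairing on a surface S:
(aH).(bH) = ab * (H.H)
We have H^2 = 3.
D.E = (4H).(5H) = 4*5*3
= 20*3
= 60

60


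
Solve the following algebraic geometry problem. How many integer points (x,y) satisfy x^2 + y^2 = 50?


Systematically check integer values of x where x^2 <= 50.
For each valid x, check if 50 - x^2 is a perfect square.
x=1: 50 - 1 = 49, sqrt = 7 (valid)
x=5: 50 - 25 = 25, sqrt = 5 (valid)
x=7: 50 - 49 = 1, sqrt = 1 (valid)
Total integer solutions found: 12

12


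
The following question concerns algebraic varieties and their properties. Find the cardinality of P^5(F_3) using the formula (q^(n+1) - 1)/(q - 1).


P^5(F_3) has (q^(n+1) - 1)/(q - 1) points.
= 3^5 + 3^4 + 3^3 + 3^2 + 3^1 + 3^0
= 243 + 81 + 27 + 9 + 3 + 1
= 364

364


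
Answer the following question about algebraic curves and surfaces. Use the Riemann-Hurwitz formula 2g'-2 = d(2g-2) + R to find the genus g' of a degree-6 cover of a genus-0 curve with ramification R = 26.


Riemann-Hurwitz formula: 2g' - 2 = d(2g - 2) + R
Given: d = 6, g = 0, R = 26
2g' - 2 = 6*(2*0 - 2) + 26
2g' - 2 = 6*(-2) + 26
2g' - 2 = -12 + 26 = 14
2g' = 16
g' = 8

8


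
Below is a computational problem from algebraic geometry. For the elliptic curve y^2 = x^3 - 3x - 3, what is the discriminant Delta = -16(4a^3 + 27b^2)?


Compute each component:
4a^3 = 4*(-3)^3 = 4*(-27) = -108
27b^2 = 27*(-3)^2 = 27*9 = 243
4a^3 + 27b^2 = -108 + 243 = 135
Delta = -16*135 = -2160

-2160


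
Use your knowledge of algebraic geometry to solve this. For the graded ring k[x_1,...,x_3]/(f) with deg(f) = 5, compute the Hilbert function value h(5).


For R = k[x_1,...,x_n]/(f) with f homogeneous of degree e:
The Hilbert series is (1 - t^e)/(1 - t)^n.
So h(d) = C(d+n-1, n-1) - C(d-e+n-1, n-1) for d >= e.
With n=3, e=5, d=5:
C(5+3-1, 3-1) = C(7, 2) = 21
C(5-5+3-1, 3-1) = C(2, 2) = 1
h(5) = 21 - 1 = 20

20


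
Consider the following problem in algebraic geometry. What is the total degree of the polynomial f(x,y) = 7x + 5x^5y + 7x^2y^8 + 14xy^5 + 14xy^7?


Examine each term for its total degree (sum of exponents).
  Term '7x' has total degree 1+0 = 1.
  Term '5x^5y' has total degree 5+1 = 6.
  Term '7x^2y^8' has total degree 2+8 = 10.
  Term '14xy^5' has total degree 1+5 = 6.
  Term '14xy^7' has total degree 1+7 = 8.
The maximum total degree among all terms is 10.

10
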